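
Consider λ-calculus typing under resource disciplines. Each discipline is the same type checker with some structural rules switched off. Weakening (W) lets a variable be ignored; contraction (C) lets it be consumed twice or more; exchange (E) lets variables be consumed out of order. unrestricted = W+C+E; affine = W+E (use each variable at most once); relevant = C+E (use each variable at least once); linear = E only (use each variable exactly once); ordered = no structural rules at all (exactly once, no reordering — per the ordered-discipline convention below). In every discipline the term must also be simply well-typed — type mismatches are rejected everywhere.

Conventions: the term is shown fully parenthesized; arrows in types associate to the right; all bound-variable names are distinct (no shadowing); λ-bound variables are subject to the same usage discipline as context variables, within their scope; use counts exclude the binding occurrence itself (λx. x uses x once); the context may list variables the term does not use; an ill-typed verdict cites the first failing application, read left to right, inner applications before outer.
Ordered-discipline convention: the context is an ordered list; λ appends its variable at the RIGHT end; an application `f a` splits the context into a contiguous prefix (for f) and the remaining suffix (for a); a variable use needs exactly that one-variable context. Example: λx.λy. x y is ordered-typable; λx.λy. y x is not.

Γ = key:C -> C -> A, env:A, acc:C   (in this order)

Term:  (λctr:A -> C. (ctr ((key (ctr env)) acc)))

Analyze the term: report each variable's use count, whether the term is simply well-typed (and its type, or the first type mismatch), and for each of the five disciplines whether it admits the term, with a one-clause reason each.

use counts: key=1, env=1, acc=1, ctr (λ-bound)=2
order of uses: ctr, key, ctr, env, acc
typing: well-typed — term : (A -> C) -> C
ordered: ✗ — repeated use of ctr ×2
linear: ✗ — repeated use of ctr ×2
affine: ✗ — repeated use of ctr ×2
relevant: ✓ — none of key, env, acc, ctr goes unused
unrestricted: ✓ — typability at (A -> C) -> C is all that's needed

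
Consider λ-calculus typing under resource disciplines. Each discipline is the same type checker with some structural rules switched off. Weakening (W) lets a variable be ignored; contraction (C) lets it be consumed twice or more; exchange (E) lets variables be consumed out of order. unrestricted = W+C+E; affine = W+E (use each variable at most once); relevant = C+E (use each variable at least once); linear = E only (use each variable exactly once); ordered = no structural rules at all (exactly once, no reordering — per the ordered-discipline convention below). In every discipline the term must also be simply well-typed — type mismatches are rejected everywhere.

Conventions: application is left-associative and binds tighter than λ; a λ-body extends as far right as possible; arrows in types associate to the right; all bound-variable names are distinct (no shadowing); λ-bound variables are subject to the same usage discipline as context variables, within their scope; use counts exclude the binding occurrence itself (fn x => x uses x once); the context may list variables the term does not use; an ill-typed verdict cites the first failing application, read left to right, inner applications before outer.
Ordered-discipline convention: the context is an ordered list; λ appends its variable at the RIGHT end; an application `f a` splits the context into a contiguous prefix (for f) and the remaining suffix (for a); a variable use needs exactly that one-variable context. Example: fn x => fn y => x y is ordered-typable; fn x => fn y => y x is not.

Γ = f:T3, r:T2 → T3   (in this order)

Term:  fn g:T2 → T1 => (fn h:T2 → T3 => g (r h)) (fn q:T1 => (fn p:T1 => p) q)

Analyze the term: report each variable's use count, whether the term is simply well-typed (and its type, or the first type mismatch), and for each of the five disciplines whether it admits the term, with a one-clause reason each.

usage: f: 0×; r: 1×; g (bound): 1×; h (bound): 1×; q (bound): 1×; p (bound): 1×
order of uses: g, r, h, p, q
typing: ill-typed: argument of type T2 → T3 where T2 is required
ordered ✗ (fails simple typing)
linear ✗ (a type mismatch blocks all five)
affine ✗ (the type mismatch rejects it)
relevant ✗ (not simply typable)
unrestricted ✗ (fails simple typing)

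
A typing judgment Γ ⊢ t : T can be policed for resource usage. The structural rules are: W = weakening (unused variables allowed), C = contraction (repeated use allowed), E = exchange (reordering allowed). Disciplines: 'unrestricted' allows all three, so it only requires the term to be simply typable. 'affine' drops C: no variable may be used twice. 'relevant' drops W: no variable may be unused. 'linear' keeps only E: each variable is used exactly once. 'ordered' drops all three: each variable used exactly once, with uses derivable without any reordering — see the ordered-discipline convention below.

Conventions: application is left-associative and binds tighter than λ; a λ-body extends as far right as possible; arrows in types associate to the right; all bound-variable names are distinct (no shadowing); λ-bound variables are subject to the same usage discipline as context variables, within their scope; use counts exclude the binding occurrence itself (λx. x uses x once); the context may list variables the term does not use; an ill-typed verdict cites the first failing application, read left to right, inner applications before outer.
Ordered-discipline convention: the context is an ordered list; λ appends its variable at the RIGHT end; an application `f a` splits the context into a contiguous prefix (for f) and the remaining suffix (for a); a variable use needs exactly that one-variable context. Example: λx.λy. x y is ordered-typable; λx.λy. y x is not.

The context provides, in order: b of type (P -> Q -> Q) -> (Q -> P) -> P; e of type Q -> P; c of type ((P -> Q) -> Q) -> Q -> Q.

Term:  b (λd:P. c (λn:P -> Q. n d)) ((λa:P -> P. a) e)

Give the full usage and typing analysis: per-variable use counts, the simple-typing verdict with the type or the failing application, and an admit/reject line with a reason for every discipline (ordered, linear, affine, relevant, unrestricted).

use counts: b: 1, e: 1, c: 1, d (bound): 1, n (bound): 1, a (bound): 1
use order (left to right): b, c, n, d, a, e
typing: ill-typed: an argument Q -> P mismatches the expected P -> P
ordered: ✗ — fails simple typing
linear: ✗ — a type mismatch blocks all five
affine: ✗ — the type mismatch rejects it
relevant: ✗ — not simply typable
unrestricted: ✗ — fails simple typing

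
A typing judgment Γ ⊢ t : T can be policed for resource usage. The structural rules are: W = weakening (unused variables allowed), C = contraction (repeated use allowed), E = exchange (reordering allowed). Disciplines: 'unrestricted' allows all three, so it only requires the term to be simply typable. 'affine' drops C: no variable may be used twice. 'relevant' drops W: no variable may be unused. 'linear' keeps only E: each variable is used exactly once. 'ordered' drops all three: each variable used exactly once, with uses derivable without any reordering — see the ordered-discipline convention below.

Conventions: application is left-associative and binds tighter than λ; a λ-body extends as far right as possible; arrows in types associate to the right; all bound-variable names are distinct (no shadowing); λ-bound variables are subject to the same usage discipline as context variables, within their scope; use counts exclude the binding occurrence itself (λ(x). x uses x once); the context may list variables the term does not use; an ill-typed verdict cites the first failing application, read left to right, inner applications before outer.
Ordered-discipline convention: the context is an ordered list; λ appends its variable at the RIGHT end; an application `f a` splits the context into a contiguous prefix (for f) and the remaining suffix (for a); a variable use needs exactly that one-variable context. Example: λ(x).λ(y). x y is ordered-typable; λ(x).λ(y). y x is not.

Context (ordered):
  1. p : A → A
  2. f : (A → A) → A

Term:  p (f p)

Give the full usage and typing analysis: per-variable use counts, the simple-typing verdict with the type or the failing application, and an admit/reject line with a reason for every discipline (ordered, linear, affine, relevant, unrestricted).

usage: p=2, f=1
order of uses: p, f, p
typing: the term checks, with type A
ordered: ✗, uses contraction: p ×2
linear: ✗, uses contraction: p ×2
affine: ✗, uses contraction: p ×2
relevant: ✓, every one of p, f appears
unrestricted: ✓, well-typed at A; no restrictions here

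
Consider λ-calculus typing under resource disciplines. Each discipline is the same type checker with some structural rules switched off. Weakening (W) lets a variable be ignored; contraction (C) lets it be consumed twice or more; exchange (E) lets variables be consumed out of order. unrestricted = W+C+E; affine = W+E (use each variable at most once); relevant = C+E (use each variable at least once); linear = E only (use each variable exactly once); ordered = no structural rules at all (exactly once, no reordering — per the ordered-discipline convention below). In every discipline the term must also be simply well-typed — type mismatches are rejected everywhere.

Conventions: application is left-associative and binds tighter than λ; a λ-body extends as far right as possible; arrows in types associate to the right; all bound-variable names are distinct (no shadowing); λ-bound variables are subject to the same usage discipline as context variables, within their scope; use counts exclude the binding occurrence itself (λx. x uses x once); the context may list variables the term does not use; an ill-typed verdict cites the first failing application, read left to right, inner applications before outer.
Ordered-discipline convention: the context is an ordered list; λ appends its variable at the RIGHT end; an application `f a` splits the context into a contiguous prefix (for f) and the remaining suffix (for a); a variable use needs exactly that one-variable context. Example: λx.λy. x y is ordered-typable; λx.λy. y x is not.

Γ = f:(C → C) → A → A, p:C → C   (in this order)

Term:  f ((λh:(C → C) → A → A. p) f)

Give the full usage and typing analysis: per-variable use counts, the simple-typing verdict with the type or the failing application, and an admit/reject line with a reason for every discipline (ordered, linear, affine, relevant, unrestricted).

use counts: f: 2; p: 1; h [bound]: 0
left-to-right use order: f, p, f
typing: ✓ — A → A
ordered ✗ (uses contraction: f ×2; h never used (weakening))
linear ✗ (uses contraction: f ×2; h never used (weakening))
affine ✗ (uses contraction: f ×2)
relevant ✗ (h never used (weakening))
unrestricted ✓ (typability at A → A is all that's needed)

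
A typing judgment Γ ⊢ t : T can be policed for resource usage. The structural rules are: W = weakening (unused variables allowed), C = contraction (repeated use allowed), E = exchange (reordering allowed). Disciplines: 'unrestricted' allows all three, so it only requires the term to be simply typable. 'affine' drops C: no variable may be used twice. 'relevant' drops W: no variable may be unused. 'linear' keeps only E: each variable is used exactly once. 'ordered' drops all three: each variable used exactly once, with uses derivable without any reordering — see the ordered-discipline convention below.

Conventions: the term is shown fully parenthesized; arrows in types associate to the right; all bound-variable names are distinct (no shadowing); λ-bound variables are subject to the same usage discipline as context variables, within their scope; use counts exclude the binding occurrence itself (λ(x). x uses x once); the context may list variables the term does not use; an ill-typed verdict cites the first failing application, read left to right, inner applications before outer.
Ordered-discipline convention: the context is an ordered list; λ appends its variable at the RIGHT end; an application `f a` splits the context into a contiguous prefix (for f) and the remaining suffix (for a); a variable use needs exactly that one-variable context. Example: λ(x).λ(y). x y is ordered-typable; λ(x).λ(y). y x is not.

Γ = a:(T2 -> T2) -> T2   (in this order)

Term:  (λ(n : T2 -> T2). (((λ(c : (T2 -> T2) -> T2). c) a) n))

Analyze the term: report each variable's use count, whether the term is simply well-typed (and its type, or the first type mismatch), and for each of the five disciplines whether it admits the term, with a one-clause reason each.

use counts: a ×1, n [bound] ×1, c [bound] ×1
use order (left to right): c, a, n
typing: well-typed — term : (T2 -> T2) -> T2
ordered ✓ (a, n, c: once each, no exchange needed)
linear ✓ (exactly-once usage across a, n, c)
affine ✓ (at most one use each (a, n, c))
relevant ✓ (every one of a, n, c appears)
unrestricted ✓ (simply typable at (T2 -> T2) -> T2; W, C, E all held)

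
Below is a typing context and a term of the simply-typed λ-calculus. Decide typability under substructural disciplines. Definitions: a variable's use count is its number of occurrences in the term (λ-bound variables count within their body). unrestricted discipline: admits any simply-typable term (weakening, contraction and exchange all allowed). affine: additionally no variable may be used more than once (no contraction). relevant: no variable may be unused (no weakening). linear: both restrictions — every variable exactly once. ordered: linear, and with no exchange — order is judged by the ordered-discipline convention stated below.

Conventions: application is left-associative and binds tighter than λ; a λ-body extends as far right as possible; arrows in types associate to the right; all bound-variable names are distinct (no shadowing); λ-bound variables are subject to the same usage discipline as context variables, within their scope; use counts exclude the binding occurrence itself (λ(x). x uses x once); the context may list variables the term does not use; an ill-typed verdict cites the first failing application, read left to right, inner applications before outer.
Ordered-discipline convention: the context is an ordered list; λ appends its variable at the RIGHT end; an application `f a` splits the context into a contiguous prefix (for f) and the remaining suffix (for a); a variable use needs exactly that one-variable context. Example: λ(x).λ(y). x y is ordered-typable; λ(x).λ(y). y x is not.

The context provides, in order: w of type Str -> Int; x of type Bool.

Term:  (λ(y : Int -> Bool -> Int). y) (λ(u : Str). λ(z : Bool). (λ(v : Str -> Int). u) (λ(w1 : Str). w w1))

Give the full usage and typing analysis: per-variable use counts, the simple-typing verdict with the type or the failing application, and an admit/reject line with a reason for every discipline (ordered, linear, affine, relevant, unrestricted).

variable uses: w: 1, x: 0, y (λ-bound): 1, u (λ-bound): 1, z (λ-bound): 0, v (λ-bound): 0, w1 (λ-bound): 1
order of uses: y, u, w, w1
typing: ill-typed: an argument Str -> Bool -> Str mismatches the expected Int -> Bool -> Int
ordered ✗ (a type mismatch blocks all five)
linear ✗ (the type mismatch rejects it)
affine ✗ (not simply typable)
relevant ✗ (fails simple typing)
unrestricted ✗ (a type mismatch blocks all five)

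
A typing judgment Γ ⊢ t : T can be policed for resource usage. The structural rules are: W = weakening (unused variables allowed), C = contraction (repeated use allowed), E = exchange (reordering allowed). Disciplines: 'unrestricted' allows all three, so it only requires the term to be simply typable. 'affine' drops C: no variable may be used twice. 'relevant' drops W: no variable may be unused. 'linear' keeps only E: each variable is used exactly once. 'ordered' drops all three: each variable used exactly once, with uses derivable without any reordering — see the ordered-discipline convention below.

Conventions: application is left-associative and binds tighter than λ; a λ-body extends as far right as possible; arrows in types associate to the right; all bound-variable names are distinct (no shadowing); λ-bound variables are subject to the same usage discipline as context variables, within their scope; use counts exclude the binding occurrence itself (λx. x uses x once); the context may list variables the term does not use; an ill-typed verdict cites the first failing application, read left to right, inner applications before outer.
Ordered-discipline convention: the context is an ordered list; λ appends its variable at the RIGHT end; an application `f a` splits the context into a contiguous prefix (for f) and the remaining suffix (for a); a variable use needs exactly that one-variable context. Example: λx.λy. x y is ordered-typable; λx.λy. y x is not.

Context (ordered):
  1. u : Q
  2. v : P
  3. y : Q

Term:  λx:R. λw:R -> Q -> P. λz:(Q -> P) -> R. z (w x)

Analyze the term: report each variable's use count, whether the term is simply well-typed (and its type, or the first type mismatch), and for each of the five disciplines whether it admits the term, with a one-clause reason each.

counts: u: 0, v: 0, y: 0, x [bound]: 1, w [bound]: 1, z [bound]: 1
order of uses: z, w, x
typing: the term checks, with type R -> (R -> Q -> P) -> ((Q -> P) -> R) -> R
ordered: ✗, needs weakening: u, v, y unused
linear: ✗, needs weakening: u, v, y unused
affine: ✓, at most one use each (u, v, y, x, w, z)
relevant: ✗, needs weakening: u, v, y unused
unrestricted: ✓, type-checks (R -> (R -> Q -> P) -> ((Q -> P) -> R) -> R) and nothing is barred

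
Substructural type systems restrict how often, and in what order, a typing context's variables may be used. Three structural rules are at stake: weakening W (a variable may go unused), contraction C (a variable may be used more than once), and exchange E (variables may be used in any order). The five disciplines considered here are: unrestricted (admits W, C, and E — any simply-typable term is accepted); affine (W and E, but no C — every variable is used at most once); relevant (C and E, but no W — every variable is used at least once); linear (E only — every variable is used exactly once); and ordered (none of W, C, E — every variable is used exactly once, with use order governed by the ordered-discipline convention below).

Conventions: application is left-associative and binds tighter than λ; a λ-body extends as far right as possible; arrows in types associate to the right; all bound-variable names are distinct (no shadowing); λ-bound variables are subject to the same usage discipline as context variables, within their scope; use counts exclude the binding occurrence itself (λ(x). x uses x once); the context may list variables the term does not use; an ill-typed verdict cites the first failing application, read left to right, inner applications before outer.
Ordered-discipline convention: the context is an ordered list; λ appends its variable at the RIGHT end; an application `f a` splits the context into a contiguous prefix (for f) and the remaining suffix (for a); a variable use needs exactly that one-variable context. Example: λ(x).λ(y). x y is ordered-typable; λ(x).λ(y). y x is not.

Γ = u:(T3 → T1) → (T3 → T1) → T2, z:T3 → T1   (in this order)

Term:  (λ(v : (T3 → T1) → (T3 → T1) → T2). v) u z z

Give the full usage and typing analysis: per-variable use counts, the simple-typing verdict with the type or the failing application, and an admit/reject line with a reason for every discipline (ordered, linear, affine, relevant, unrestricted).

usage: u=1; z=2; v (bound)=1
order of uses: v, u, z, z
typing: well-typed at T2
ordered: ✗, z ×2 used more than once (contraction)
linear: ✗, z ×2 used more than once (contraction)
affine: ✗, z ×2 used more than once (contraction)
relevant: ✓, u, z, v: all used, weakening unneeded
unrestricted: ✓, simply typable at T2; W, C, E all held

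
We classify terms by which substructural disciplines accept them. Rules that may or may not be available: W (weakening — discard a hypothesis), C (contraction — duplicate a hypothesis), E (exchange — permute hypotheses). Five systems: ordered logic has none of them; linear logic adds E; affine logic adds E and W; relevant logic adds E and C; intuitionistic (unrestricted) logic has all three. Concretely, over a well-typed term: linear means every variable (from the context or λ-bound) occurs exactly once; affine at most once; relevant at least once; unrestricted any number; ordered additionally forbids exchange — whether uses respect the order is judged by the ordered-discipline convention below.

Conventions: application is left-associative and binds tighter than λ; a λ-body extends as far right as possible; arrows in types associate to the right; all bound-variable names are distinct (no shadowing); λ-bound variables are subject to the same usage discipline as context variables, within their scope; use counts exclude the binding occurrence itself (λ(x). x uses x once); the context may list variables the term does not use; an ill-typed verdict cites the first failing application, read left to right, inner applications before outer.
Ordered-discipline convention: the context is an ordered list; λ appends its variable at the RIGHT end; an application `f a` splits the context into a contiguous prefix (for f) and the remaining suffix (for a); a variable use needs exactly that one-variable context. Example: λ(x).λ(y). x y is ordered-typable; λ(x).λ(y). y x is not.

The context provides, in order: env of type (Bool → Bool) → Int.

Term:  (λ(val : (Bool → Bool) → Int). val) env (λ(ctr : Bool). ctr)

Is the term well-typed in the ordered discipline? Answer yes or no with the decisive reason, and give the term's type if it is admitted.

yes — env, val, ctr: once each, no exchange needed; term : Int
variable uses: env: 1, val [bound]: 1, ctr [bound]: 1
uses in reading order: val, env, ctr
typing: the term checks, with type Int
summary: ordered ✓ · linear ✓ · affine ✓ · relevant ✓ · unrestricted ✓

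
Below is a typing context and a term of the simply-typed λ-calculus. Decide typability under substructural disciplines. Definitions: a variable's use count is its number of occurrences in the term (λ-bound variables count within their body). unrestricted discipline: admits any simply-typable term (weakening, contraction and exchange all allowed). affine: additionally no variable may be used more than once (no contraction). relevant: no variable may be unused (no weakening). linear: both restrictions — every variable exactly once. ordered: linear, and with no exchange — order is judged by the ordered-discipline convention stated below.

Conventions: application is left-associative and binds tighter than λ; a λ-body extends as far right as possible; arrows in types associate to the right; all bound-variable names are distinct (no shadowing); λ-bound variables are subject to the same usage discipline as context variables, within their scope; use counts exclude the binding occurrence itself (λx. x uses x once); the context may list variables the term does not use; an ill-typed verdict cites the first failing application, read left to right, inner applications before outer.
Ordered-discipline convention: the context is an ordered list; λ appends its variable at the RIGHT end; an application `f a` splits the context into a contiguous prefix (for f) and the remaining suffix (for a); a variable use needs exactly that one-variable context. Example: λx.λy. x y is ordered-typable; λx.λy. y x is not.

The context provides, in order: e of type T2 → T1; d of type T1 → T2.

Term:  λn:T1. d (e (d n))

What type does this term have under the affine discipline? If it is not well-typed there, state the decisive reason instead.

not well-typed under affine — needs contraction — d ×2
variable uses: e: 1, d: 2, n (λ-bound): 1
left-to-right use order: d, e, d, n
typing: well-typed at T1 → T2
summary: ordered ✗ | linear ✗ | affine ✗ | relevant ✓ | unrestricted ✓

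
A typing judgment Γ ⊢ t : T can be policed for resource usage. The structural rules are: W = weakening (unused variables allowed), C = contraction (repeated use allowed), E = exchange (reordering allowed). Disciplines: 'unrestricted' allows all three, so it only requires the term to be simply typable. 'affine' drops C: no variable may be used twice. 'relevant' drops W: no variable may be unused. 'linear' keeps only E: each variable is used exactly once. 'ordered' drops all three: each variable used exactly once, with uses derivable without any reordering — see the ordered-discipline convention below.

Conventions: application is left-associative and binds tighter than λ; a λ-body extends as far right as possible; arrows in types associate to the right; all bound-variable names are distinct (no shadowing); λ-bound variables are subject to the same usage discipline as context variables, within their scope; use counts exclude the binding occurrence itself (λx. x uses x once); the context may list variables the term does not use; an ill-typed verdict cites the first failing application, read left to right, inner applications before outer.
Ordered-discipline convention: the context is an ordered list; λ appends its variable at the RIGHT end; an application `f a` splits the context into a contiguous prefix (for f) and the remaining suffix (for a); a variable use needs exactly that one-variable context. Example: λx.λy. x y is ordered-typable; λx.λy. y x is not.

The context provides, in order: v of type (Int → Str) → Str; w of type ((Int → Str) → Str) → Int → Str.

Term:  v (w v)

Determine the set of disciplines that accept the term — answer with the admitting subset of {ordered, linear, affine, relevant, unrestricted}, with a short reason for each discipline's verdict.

admitted by: relevant, unrestricted
variable uses: v: 2×; w: 1×
uses in reading order: v, w, v
typing: the term checks, with type Str
ordered: ✗ — uses contraction: v ×2
linear: ✗ — uses contraction: v ×2
affine: ✗ — uses contraction: v ×2
relevant: ✓ — every one of v, w appears
unrestricted: ✓ — typability at Str is all that's needed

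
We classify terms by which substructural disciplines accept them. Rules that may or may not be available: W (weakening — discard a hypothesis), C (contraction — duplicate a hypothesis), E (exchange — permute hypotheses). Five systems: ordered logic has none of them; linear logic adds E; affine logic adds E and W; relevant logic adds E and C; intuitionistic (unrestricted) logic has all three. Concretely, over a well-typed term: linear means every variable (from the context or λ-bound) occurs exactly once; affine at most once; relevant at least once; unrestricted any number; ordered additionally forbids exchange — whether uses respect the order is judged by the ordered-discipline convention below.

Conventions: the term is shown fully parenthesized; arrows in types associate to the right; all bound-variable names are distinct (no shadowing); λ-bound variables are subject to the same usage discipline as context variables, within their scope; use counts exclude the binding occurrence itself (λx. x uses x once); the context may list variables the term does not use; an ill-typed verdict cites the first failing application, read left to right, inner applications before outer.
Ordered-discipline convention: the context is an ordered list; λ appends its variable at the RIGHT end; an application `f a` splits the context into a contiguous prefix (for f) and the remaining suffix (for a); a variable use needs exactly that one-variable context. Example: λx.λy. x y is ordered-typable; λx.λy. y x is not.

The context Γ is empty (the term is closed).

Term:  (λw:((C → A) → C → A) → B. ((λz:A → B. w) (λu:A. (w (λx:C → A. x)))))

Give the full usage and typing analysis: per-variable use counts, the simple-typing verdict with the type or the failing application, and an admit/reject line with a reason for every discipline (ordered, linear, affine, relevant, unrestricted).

use counts: w (λ-bound)=2; z (λ-bound)=0; u (λ-bound)=0; x (λ-bound)=1
left-to-right use order: w, w, x
typing: the term checks, with type (((C → A) → C → A) → B) → ((C → A) → C → A) → B
ordered: ✗, w ×2 used more than once (contraction); z, u left unused
linear: ✗, w ×2 used more than once (contraction); z, u left unused
affine: ✗, w ×2 used more than once (contraction)
relevant: ✗, z, u left unused
unrestricted: ✓, type-checks ((((C → A) → C → A) → B) → ((C → A) → C → A) → B) and nothing is barred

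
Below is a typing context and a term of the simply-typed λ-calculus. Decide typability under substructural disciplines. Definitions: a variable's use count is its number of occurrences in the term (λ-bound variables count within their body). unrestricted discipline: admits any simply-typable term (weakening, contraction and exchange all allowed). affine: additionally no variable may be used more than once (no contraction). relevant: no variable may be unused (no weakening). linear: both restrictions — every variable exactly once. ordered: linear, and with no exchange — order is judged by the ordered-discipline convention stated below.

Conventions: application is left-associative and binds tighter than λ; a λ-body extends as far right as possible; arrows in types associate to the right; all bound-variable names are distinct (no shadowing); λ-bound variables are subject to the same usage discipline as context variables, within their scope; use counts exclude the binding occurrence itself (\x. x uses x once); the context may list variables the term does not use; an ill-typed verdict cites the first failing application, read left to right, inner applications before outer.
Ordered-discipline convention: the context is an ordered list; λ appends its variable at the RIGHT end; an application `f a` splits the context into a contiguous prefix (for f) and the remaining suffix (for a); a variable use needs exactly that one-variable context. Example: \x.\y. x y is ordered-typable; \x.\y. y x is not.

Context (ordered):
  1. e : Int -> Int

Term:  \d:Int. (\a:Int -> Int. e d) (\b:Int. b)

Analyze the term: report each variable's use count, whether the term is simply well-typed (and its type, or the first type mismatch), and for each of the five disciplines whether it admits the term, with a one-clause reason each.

variable uses: e=1, d [bound]=1, a [bound]=0, b [bound]=1
uses in reading order: e, d, b
typing: the term checks, with type Int -> Int
ordered ✗ (a left unused)
linear ✗ (a left unused)
affine ✓ (e, d, a, b: no repeats, contraction unneeded)
relevant ✗ (a left unused)
unrestricted ✓ (simply typable at Int -> Int; W, C, E all held)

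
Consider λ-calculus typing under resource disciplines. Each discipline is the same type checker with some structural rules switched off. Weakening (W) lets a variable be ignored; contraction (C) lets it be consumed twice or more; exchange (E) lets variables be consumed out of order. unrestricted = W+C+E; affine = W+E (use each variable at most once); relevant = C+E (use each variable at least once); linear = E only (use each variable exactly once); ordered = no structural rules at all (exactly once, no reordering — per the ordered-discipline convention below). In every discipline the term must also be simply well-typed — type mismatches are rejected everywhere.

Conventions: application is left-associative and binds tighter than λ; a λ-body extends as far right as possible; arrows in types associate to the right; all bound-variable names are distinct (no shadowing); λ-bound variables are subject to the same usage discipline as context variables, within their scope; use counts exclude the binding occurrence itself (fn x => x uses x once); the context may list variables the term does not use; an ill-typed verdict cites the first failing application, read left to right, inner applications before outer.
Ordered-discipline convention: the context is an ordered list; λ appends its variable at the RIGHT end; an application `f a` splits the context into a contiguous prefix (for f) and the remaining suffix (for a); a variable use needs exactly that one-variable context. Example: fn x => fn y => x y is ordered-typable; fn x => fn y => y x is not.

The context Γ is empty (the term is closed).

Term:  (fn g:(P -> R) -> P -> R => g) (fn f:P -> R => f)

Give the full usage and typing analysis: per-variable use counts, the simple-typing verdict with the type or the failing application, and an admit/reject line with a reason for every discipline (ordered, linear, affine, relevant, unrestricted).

variable uses: g (λ-bound): 1, f (λ-bound): 1
use order (left to right): g, f
typing: the term checks, with type (P -> R) -> P -> R
ordered: ✓ — one use each (g, f); ordered split holds
linear: ✓ — g, f: one use apiece
affine: ✓ — at most one use each (g, f)
relevant: ✓ — none of g, f goes unused
unrestricted: ✓ — type-checks ((P -> R) -> P -> R) and nothing is barred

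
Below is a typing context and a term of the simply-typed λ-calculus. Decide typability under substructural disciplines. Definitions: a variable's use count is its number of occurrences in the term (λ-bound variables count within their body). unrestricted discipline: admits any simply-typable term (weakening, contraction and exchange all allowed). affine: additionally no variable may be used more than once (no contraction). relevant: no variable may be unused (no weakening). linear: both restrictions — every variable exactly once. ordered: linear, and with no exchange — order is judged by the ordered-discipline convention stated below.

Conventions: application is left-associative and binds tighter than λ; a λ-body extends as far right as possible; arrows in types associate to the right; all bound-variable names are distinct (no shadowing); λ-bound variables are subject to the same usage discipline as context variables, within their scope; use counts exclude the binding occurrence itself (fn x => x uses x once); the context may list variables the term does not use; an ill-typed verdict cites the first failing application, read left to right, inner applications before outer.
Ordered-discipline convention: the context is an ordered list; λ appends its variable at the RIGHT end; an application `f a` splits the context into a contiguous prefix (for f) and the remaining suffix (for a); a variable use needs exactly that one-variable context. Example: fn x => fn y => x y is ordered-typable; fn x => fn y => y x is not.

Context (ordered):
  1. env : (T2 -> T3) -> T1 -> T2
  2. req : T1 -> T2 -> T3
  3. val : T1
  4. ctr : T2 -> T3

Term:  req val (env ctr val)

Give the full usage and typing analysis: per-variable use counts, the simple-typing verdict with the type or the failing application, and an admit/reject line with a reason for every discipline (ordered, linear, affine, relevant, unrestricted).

counts: env: 1×; req: 1×; val: 2×; ctr: 1×
order of uses: req, val, env, ctr, val
typing: ✓ — T3
ordered: ✗ — uses contraction: val ×2
linear: ✗ — uses contraction: val ×2
affine: ✗ — uses contraction: val ×2
relevant: ✓ — every one of env, req, val, ctr appears
unrestricted: ✓ — type-checks (T3) and nothing is barred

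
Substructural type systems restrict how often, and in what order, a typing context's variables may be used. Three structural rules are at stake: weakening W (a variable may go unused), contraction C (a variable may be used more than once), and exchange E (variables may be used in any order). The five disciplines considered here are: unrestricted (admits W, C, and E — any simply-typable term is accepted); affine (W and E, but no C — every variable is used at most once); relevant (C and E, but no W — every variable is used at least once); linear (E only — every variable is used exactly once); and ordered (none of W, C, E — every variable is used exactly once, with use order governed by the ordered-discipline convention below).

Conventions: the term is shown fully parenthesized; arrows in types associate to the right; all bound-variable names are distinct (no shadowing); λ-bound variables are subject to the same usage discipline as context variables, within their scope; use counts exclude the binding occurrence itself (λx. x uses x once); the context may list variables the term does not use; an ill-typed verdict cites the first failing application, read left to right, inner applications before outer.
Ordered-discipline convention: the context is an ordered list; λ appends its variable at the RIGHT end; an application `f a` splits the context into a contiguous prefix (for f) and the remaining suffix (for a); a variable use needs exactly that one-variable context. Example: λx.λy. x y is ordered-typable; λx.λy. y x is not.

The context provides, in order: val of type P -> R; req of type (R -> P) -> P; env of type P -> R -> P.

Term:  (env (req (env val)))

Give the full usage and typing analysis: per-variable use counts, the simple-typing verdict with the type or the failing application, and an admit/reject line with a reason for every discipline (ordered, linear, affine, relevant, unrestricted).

variable uses: val: 1×, req: 1×, env: 2×
left-to-right use order: env, req, env, val
typing: ill-typed: argument of type P -> R where P is required
ordered ✗ (not simply typable)
linear ✗ (fails simple typing)
affine ✗ (a type mismatch blocks all five)
relevant ✗ (the type mismatch rejects it)
unrestricted ✗ (not simply typable)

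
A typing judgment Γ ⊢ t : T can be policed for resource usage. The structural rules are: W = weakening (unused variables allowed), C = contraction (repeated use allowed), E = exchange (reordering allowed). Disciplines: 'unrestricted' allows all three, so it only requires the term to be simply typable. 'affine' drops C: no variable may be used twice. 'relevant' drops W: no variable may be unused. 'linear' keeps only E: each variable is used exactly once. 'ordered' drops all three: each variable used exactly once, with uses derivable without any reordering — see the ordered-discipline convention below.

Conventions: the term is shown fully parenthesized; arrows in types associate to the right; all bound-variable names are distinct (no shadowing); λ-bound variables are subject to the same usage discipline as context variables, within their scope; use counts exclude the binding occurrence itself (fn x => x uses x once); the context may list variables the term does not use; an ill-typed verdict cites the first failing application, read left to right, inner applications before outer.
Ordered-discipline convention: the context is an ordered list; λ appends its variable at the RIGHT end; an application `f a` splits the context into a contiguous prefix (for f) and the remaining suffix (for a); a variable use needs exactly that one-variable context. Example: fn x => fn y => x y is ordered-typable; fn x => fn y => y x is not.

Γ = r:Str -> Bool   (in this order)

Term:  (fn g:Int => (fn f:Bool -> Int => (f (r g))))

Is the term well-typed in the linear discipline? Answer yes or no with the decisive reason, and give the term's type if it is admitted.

no — not simply typable
counts: r ×1; g [bound] ×1; f [bound] ×1
use order (left to right): f, r, g
typing: ill-typed: an application expects Str but receives Int
per-discipline verdicts: ordered ✗, linear ✗, affine ✗, relevant ✗, unrestricted ✗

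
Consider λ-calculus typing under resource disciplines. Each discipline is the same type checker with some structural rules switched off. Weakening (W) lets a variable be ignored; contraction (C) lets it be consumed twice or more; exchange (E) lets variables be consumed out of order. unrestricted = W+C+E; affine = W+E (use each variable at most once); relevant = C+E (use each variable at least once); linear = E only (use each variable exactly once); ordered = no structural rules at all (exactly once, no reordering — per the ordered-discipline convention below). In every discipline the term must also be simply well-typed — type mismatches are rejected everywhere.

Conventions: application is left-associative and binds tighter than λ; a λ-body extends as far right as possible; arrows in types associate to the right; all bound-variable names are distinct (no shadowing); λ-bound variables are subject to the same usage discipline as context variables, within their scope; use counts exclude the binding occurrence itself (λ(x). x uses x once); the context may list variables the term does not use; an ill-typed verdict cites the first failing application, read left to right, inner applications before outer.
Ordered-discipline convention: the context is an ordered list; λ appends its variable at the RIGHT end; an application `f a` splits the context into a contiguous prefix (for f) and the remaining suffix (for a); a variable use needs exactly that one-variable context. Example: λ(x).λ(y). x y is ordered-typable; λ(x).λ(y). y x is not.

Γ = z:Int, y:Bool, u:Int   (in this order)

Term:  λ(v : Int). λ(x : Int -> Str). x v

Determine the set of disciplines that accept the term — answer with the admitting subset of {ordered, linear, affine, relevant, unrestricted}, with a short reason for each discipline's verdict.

accepted by: affine, unrestricted
use counts: z ×0, y ×0, u ×0, v (λ-bound) ×1, x (λ-bound) ×1
use order (left to right): x, v
typing: the term checks, with type Int -> (Int -> Str) -> Str
ordered: ✗, unused: z, y, u — weakening required
linear: ✗, unused: z, y, u — weakening required
affine: ✓, none of z, y, u, v, x used more than once
relevant: ✗, unused: z, y, u — weakening required
unrestricted: ✓, simply typable at Int -> (Int -> Str) -> Str; W, C, E all held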